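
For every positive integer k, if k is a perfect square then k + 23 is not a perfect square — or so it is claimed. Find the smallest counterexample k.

k = 121

The first 10 eligible values, up to k = 100, all satisfy the conclusion.
k = 121: 121 = 11² and 121 + 23 = 144 = 12².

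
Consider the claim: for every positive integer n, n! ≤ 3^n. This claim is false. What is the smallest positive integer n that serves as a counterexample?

n = 7

A counterexample is any positive integer n such that n! > 3^n; we check each in order.
For n = 1, 2, 3, 4, 5, 6 the conclusion holds.
n = 7: n! = 5040 and 3^n = 2187, so 5040 > 2187.
Hence n = 7 is a counterexample.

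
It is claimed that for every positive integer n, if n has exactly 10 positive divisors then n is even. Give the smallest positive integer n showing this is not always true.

n = 405

We need the least positive integer n for which n has exactly 10 positive divisors but n is odd.
For n = 48, 80, 112, 162, 176, 208, 272, 304, 368 the conclusion holds.
n = 405: divisors of 405: 10 divisors; 405 is odd.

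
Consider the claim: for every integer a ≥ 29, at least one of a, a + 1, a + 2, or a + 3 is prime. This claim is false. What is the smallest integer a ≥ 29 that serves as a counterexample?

We need the least integer a ≥ 29 for which a, a + 1, a + 2, a + 3 are all composite.
a = 29: 29 is prime.
a = 30: 31 is prime.
a = 31: 31 is prime.
a = 32: 32 = 2 × 16; 33 = 3 × 11; 34 = 2 × 17; 35 = 5 × 7 — all composite.

a = 32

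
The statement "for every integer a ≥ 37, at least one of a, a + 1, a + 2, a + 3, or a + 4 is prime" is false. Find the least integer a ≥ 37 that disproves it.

We need the least integer a ≥ 37 for which a, a + 1, a + 2, a + 3, a + 4 are all composite.
For a = 37, 38, 39, 40, …, 45, 46, 47 the conclusion holds.
a = 48: 48 = 2 × 24; 49 = 7 × 7; 50 = 2 × 25; 51 = 3 × 17; 52 = 2 × 26 — all composite.
Thus a = 48 disproves the claim, and no smaller a works.

a = 48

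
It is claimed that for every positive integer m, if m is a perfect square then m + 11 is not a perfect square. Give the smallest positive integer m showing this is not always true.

A counterexample is any positive integer m such that m is a perfect square but m + 11 is a perfect square; we check each in order.
m = 1: 1 + 11 = 12, not a perfect square.
m = 4: 4 + 11 = 15, not a perfect square.
m = 9: 9 + 11 = 20, not a perfect square.
m = 16: 16 + 11 = 27, not a perfect square.
m = 25: 25 = 5² and 25 + 11 = 36 = 6².
Hence m = 25 is a counterexample.

m = 25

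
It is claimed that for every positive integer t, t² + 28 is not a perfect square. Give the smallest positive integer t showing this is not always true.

t = 6

The first 5 eligible values, up to t = 5, all satisfy the conclusion.
t = 6: 6² + 28 = 64 = 8², a perfect square.
Thus t = 6 disproves the claim, and no smaller t works.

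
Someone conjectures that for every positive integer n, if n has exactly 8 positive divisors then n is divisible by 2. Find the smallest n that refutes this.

The first 12 eligible values, up to n = 104, all satisfy the conclusion.
n = 105: τ(105) = 8; 105 mod 2 = 1.
So n = 105 is the smallest counterexample.

n = 105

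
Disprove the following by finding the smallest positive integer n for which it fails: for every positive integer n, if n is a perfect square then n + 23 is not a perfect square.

We need the least positive integer n for which n is a perfect square but n + 23 is a perfect square.
The first 10 eligible values, up to n = 100, all satisfy the conclusion.
n = 121: 121 = 11² and 121 + 23 = 144 = 12².

n = 121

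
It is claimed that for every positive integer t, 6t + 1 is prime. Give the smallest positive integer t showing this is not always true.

t = 4

For t = 1, 2, 3 the conclusion holds.
t = 4: 6t + 1 = 25 = 5 × 5, composite.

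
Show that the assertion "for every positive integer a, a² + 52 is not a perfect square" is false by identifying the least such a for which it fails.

a = 12

We need the least positive integer a for which a² + 52 is a perfect square.
For a = 1, 2, 3, 4, …, 9, 10, 11 the conclusion holds.
a = 12: 12² + 52 = 196 = 14², a perfect square.
Thus a = 12 disproves the claim, and no smaller a works.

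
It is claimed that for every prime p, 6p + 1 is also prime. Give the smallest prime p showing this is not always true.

We need the least prime p for which 6p + 1 is not prime.
For p = 2, 3, 5, 7, 11, 13, 17 the conclusion holds.
p = 19: 6p + 1 = 115 = 5 × 23, not prime.
Hence p = 19 is a counterexample.

p = 19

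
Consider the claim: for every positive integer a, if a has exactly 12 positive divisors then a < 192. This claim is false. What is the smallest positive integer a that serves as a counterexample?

Check each positive integer a in order until a has exactly 12 positive divisors but the claim fails.
The first 12 eligible values, up to a = 160, all satisfy the conclusion.
a = 198: τ(198) = 12; 198 ≥ 192.

a = 198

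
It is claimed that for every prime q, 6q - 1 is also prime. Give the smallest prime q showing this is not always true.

q = 11

Check each prime q in order until 6q - 1 is not prime.
q = 2: 6q - 1 = 11, prime.
q = 3: 6q - 1 = 17, prime.
q = 5: 6q - 1 = 29, prime.
q = 7: 6q - 1 = 41, prime.
q = 11: 6q - 1 = 65 = 5 × 13, not prime.
So q = 11 is the smallest counterexample.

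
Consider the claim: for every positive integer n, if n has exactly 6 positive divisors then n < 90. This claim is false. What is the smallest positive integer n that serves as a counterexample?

Check each positive integer n in order until n has exactly 6 positive divisors but the claim fails.
For n = 12, 18, 20, 28, …, 68, 75, 76 the conclusion holds.
n = 92: τ(92) = 6; 92 ≥ 90.

n = 92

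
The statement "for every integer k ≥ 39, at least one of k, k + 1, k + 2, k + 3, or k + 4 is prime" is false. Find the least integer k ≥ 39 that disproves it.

k = 48

A counterexample is any integer k ≥ 39 such that k, k + 1, k + 2, k + 3, k + 4 are all composite; we check each in order.
For k = 39, 40, 41, 42, 43, 44, 45, 46, 47 the conclusion holds.
k = 48: 48 = 2 × 24; 49 = 7 × 7; 50 = 2 × 25; 51 = 3 × 17; 52 = 2 × 26 — all composite.
Thus k = 48 disproves the claim, and no smaller k works.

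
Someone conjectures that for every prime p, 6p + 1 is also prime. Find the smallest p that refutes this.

p = 2: 6p + 1 = 13, prime.
p = 3: 6p + 1 = 19, prime.
p = 5: 6p + 1 = 31, prime.
p = 7: 6p + 1 = 43, prime.
p = 11: 6p + 1 = 67, prime.
p = 13: 6p + 1 = 79, prime.
p = 17: 6p + 1 = 103, prime.
p = 19: 6p + 1 = 115 = 5 × 23, not prime.

p = 19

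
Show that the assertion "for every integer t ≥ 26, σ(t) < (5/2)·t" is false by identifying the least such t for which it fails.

For t = 26, 27, 28, 29, 30, 31, 32, 33, 34, 35 the conclusion holds.
t = 36: σ(36) = 91; 91 ≥ 90.
So t = 36 is the smallest counterexample.

t = 36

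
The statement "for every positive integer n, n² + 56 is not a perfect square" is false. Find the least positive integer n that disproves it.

n = 5

For n = 1, 2, 3, 4 the conclusion holds.
n = 5: 5² + 56 = 81 = 9², a perfect square.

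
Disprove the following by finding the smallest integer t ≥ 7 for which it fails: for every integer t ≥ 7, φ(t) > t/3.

t = 12

Check each integer t ≥ 7 in order until the claim fails.
The first 5 eligible values, up to t = 11, all satisfy the conclusion.
t = 12: φ(12) = 4 and 12/3 = 4, so φ(12) ≤ 12/3.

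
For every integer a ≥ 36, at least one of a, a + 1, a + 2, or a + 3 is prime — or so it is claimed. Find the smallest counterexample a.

For a = 36, 37, 38, 39, …, 45, 46, 47 the conclusion holds.
a = 48: 48 = 2 × 24; 49 = 7 × 7; 50 = 2 × 25; 51 = 3 × 17 — all composite.

a = 48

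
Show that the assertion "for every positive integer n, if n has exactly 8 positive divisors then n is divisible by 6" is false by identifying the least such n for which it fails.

For n = 24, 30 the conclusion holds.
n = 40: τ(40) = 8; 40 mod 6 = 4.
So n = 40 is the smallest counterexample.

n = 40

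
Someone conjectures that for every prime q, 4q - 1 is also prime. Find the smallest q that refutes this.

Check each prime q in order until 4q - 1 is not prime.
q = 2: 4q - 1 = 7, prime.
q = 3: 4q - 1 = 11, prime.
q = 5: 4q - 1 = 19, prime.
q = 7: 4q - 1 = 27 = 3 × 9, not prime.
So q = 7 is the smallest counterexample.

q = 7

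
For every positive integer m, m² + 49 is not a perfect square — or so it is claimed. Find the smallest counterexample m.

A counterexample is any positive integer m such that m² + 49 is a perfect square; we check each in order.
For m = 1, 2, 3, 4, …, 21, 22, 23 the conclusion holds.
m = 24: 24² + 49 = 625 = 25², a perfect square.

m = 24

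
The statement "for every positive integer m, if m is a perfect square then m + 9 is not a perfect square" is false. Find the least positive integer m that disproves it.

m = 1: 1 + 9 = 10, not a perfect square.
m = 4: 4 + 9 = 13, not a perfect square.
m = 9: 9 + 9 = 18, not a perfect square.
m = 16: 16 = 4² and 16 + 9 = 25 = 5².
Hence m = 16 is a counterexample.

m = 16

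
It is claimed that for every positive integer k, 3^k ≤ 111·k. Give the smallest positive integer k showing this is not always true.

We need the least positive integer k for which 3^k > 111·k.
The first 5 eligible values, up to k = 5, all satisfy the conclusion.
k = 6: 3^k = 729 and 111·k = 666, so 729 > 666.
Hence k = 6 is a counterexample.

k = 6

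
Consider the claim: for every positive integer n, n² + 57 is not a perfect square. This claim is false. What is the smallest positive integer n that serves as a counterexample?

Check each positive integer n in order until n² + 57 is a perfect square.
n = 1: 1² + 57 = 58, not a perfect square.
n = 2: 2² + 57 = 61, not a perfect square.
n = 3: 3² + 57 = 66, not a perfect square.
n = 4: 4² + 57 = 73, not a perfect square.
n = 5: 5² + 57 = 82, not a perfect square.
n = 6: 6² + 57 = 93, not a perfect square.
n = 7: 7² + 57 = 106, not a perfect square.
n = 8: 8² + 57 = 121 = 11², a perfect square.
So n = 8 is the smallest counterexample.

n = 8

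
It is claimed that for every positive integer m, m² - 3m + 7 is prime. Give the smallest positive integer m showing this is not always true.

Check each positive integer m in order until m² - 3m + 7 is not prime.
The first 5 eligible values, up to m = 5, all satisfy the conclusion.
m = 6: m² - 3m + 7 = 25 = 5 × 5, composite.
Hence m = 6 is a counterexample.

m = 6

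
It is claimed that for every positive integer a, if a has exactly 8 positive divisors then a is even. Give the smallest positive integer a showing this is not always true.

For a = 24, 30, 40, 42, …, 88, 102, 104 the conclusion holds.
a = 105: divisors of 105: 1, 3, 5, 7, 15, 21, 35, 105; 105 is odd.
Thus a = 105 disproves the claim, and no smaller a works.

a = 105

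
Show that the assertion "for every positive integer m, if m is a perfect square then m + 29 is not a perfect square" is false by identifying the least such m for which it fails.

m = 196

A counterexample is any positive integer m such that m is a perfect square but m + 29 is a perfect square; we check each in order.
The first 13 eligible values, up to m = 169, all satisfy the conclusion.
m = 196: 196 = 14² and 196 + 29 = 225 = 15².
Hence m = 196 is a counterexample.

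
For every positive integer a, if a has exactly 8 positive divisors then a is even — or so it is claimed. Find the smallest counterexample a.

a = 105

Check each positive integer a in order until a has exactly 8 positive divisors but a is odd.
For a = 24, 30, 40, 42, …, 88, 102, 104 the conclusion holds.
a = 105: divisors of 105: 1, 3, 5, 7, 15, 21, 35, 105; 105 is odd.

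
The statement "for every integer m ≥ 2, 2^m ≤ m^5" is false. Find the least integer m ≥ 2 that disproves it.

We need the least integer m ≥ 2 for which 2^m > m^5.
For m = 2, 3, 4, 5, …, 20, 21, 22 the conclusion holds.
m = 23: 2^m = 8388608 and m^5 = 6436343, so 8388608 > 6436343.
Thus m = 23 disproves the claim, and no smaller m works.

m = 23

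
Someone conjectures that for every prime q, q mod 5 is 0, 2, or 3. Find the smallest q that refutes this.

q = 11

Check each prime q in order until the claim fails.
q = 2: 2 mod 5 = 2.
q = 3: 3 mod 5 = 3.
q = 5: 5 mod 5 = 0.
q = 7: 7 mod 5 = 2.
q = 11: 11 mod 5 = 1 — not in {0, 2, 3}.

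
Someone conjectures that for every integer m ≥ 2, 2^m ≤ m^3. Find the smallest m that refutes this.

A counterexample is any integer m ≥ 2 such that 2^m > m^3; we check each in order.
For m = 2, 3, 4, 5, 6, 7, 8, 9 the conclusion holds.
m = 10: 2^m = 1024 and m^3 = 1000, so 1024 > 1000.
Hence m = 10 is a counterexample.

m = 10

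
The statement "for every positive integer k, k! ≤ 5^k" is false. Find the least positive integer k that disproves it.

A counterexample is any positive integer k such that k! > 5^k; we check each in order.
For k = 1, 2, 3, 4, …, 9, 10, 11 the conclusion holds.
k = 12: k! = 479001600 and 5^k = 244140625, so 479001600 > 244140625.

k = 12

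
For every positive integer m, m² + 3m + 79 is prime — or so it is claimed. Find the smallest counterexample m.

m = 5

A counterexample is any positive integer m such that m² + 3m + 79 is not prime; we check each in order.
The first 4 eligible values, up to m = 4, all satisfy the conclusion.
m = 5: m² + 3m + 79 = 119 = 7 × 17, composite.
Hence m = 5 is a counterexample.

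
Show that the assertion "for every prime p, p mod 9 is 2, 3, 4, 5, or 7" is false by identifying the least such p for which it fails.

The first 6 eligible values, up to p = 13, all satisfy the conclusion.
p = 17: 17 mod 9 = 8 — not in {2, 3, 4, 5, 7}.

p = 17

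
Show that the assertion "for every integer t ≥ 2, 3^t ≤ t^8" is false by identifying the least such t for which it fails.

t = 23

We need the least integer t ≥ 2 for which 3^t > t^8.
For t = 2, 3, 4, 5, …, 20, 21, 22 the conclusion holds.
t = 23: 3^t = 94143178827 and t^8 = 78310985281, so 94143178827 > 78310985281.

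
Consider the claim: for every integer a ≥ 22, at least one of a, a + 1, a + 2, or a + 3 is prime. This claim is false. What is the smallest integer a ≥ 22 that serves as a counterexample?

a = 24

A counterexample is any integer a ≥ 22 such that a, a + 1, a + 2, a + 3 are all composite; we check each in order.
For a = 22, 23 the conclusion holds.
a = 24: 24 = 2 × 12; 25 = 5 × 5; 26 = 2 × 13; 27 = 3 × 9 — all composite.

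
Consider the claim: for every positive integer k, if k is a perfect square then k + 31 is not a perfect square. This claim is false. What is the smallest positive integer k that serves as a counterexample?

We need the least positive integer k for which k is a perfect square but k + 31 is a perfect square.
For k = 1, 4, 9, 16, …, 144, 169, 196 the conclusion holds.
k = 225: 225 = 15² and 225 + 31 = 256 = 16².
Hence k = 225 is a counterexample.

k = 225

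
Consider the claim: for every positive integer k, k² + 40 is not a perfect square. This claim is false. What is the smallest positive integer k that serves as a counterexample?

A counterexample is any positive integer k such that k² + 40 is a perfect square; we check each in order.
For k = 1, 2 the conclusion holds.
k = 3: 3² + 40 = 49 = 7², a perfect square.
Hence k = 3 is a counterexample.

k = 3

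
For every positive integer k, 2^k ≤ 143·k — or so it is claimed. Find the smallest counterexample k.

k = 11

For k = 1, 2, 3, 4, 5, 6, 7, 8, 9, 10 the conclusion holds.
k = 11: 2^k = 2048 and 143·k = 1573, so 2048 > 1573.
So k = 11 is the smallest counterexample.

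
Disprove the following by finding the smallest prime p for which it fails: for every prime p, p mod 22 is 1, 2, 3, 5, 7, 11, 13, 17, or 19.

Check each prime p in order until the claim fails.
The first 10 eligible values, up to p = 29, all satisfy the conclusion.
p = 31: 31 mod 22 = 9 — not in {1, 2, 3, 5, 7, 11, 13, 17, 19}.
Hence p = 31 is a counterexample.

p = 31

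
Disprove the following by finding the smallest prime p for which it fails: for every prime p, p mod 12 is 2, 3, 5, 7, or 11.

We need the least prime p for which the claim fails.
p = 2: 2 mod 12 = 2.
p = 3: 3 mod 12 = 3.
p = 5: 5 mod 12 = 5.
p = 7: 7 mod 12 = 7.
p = 11: 11 mod 12 = 11.
p = 13: 13 mod 12 = 1 — not in {2, 3, 5, 7, 11}.

p = 13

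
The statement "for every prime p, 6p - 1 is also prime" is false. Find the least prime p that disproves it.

Check each prime p in order until 6p - 1 is not prime.
For p = 2, 3, 5, 7 the conclusion holds.
p = 11: 6p - 1 = 65 = 5 × 13, not prime.
Thus p = 11 disproves the claim, and no smaller p works.

p = 11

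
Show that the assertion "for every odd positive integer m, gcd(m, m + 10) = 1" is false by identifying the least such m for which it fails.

Check each odd positive integer m in order until gcd(m, m + 10) > 1.
For m = 1, 3 the conclusion holds.
m = 5: gcd(5, 15) = 5.
Hence m = 5 is a counterexample.

m = 5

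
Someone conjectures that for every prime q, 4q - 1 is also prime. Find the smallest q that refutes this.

q = 7

We need the least prime q for which 4q - 1 is not prime.
q = 2: 4q - 1 = 7, prime.
q = 3: 4q - 1 = 11, prime.
q = 5: 4q - 1 = 19, prime.
q = 7: 4q - 1 = 27 = 3 × 9, not prime.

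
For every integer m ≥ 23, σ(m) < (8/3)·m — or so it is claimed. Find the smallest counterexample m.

m = 60

Check each integer m ≥ 23 in order until the claim fails.
The first 37 eligible values, up to m = 59, all satisfy the conclusion.
m = 60: σ(60) = 168; 168 ≥ 160.
Hence m = 60 is a counterexample.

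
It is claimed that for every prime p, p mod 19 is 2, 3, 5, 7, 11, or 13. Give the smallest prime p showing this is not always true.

p = 17

Check each prime p in order until the claim fails.
The first 6 eligible values, up to p = 13, all satisfy the conclusion.
p = 17: 17 mod 19 = 17 — not in {2, 3, 5, 7, 11, 13}.
Hence p = 17 is a counterexample.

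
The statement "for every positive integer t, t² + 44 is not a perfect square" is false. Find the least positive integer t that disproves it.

t = 10

The first 9 eligible values, up to t = 9, all satisfy the conclusion.
t = 10: 10² + 44 = 144 = 12², a perfect square.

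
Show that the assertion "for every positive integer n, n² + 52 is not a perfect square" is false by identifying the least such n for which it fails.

n = 12

A counterexample is any positive integer n such that n² + 52 is a perfect square; we check each in order.
The first 11 eligible values, up to n = 11, all satisfy the conclusion.
n = 12: 12² + 52 = 196 = 14², a perfect square.
Hence n = 12 is a counterexample.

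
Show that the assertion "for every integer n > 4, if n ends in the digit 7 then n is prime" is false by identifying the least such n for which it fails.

n = 27

For n = 7, 17 the conclusion holds.
n = 27: 27 ends in 7; 27 = 3 × 9, composite.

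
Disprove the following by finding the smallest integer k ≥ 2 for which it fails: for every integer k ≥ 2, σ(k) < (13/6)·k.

k = 12

We need the least integer k ≥ 2 for which the claim fails.
For k = 2, 3, 4, 5, 6, 7, 8, 9, 10, 11 the conclusion holds.
k = 12: σ(12) = 28; 28 ≥ 26.
So k = 12 is the smallest counterexample.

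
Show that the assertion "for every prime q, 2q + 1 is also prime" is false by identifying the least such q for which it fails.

Check each prime q in order until 2q + 1 is not prime.
q = 2: 2q + 1 = 5, prime.
q = 3: 2q + 1 = 7, prime.
q = 5: 2q + 1 = 11, prime.
q = 7: 2q + 1 = 15 = 3 × 5, not prime.
Hence q = 7 is a counterexample.

q = 7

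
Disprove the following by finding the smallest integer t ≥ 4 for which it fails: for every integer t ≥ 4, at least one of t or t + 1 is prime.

t = 8

t = 4: 5 is prime.
t = 5: 5 is prime.
t = 6: 7 is prime.
t = 7: 7 is prime.
t = 8: 8 = 2 × 4; 9 = 3 × 3 — both composite.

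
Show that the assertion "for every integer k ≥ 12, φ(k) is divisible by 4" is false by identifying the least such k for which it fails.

k = 14

A counterexample is any integer k ≥ 12 such that φ(k) is not divisible by 4; we check each in order.
k = 12: φ(12) = 4; 4 mod 4 = 0.
k = 13: φ(13) = 12; 12 mod 4 = 0.
k = 14: φ(14) = 6; 6 mod 4 = 2.
Thus k = 14 disproves the claim, and no smaller k works.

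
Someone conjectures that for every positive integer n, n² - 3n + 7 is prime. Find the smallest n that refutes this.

n = 1: n² - 3n + 7 = 5, prime.
n = 2: n² - 3n + 7 = 5, prime.
n = 3: n² - 3n + 7 = 7, prime.
n = 4: n² - 3n + 7 = 11, prime.
n = 5: n² - 3n + 7 = 17, prime.
n = 6: n² - 3n + 7 = 25 = 5 × 5, composite.
So n = 6 is the smallest counterexample.

n = 6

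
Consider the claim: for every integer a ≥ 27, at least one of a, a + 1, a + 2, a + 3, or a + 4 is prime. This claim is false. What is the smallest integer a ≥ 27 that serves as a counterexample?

A counterexample is any integer a ≥ 27 such that a, a + 1, a + 2, a + 3, a + 4 are all composite; we check each in order.
For a = 27, 28, 29, 30, 31 the conclusion holds.
a = 32: 32 = 2 × 16; 33 = 3 × 11; 34 = 2 × 17; 35 = 5 × 7; 36 = 2 × 18 — all composite.
Hence a = 32 is a counterexample.

a = 32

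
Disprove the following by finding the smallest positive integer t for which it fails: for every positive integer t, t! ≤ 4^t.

t = 9

We need the least positive integer t for which t! > 4^t.
t = 1: t! = 1 and 4^t = 4, so 1 ≤ 4.
t = 2: t! = 2 and 4^t = 16, so 2 ≤ 16.
t = 3: t! = 6 and 4^t = 64, so 6 ≤ 64.
t = 4: t! = 24 and 4^t = 256, so 24 ≤ 256.
t = 5: t! = 120 and 4^t = 1024, so 120 ≤ 1024.
t = 6: t! = 720 and 4^t = 4096, so 720 ≤ 4096.
t = 7: t! = 5040 and 4^t = 16384, so 5040 ≤ 16384.
t = 8: t! = 40320 and 4^t = 65536, so 40320 ≤ 65536.
t = 9: t! = 362880 and 4^t = 262144, so 362880 > 262144.
Hence t = 9 is a counterexample.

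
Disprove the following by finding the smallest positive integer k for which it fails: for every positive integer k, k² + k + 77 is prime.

k = 6

For k = 1, 2, 3, 4, 5 the conclusion holds.
k = 6: k² + k + 77 = 119 = 7 × 17, composite.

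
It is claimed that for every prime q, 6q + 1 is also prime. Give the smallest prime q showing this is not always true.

q = 19

A counterexample is any prime q such that 6q + 1 is not prime; we check each in order.
q = 2: 6q + 1 = 13, prime.
q = 3: 6q + 1 = 19, prime.
q = 5: 6q + 1 = 31, prime.
q = 7: 6q + 1 = 43, prime.
q = 11: 6q + 1 = 67, prime.
q = 13: 6q + 1 = 79, prime.
q = 17: 6q + 1 = 103, prime.
q = 19: 6q + 1 = 115 = 5 × 23, not prime.
So q = 19 is the smallest counterexample.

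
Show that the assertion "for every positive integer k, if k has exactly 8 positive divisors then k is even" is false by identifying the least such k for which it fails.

We need the least positive integer k for which k has exactly 8 positive divisors but k is odd.
The first 12 eligible values, up to k = 104, all satisfy the conclusion.
k = 105: divisors of 105: 1, 3, 5, 7, 15, 21, 35, 105; 105 is odd.
Hence k = 105 is a counterexample.

k = 105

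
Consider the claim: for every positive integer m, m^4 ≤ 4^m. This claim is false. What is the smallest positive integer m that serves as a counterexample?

A counterexample is any positive integer m such that m^4 > 4^m; we check each in order.
m = 1: m^4 = 1 and 4^m = 4, so 1 ≤ 4.
m = 2: m^4 = 16 and 4^m = 16, so 16 ≤ 16.
m = 3: m^4 = 81 and 4^m = 64, so 81 > 64.
Hence m = 3 is a counterexample.

m = 3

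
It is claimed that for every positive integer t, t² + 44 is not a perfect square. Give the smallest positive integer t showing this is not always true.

t = 10

We need the least positive integer t for which t² + 44 is a perfect square.
For t = 1, 2, 3, 4, 5, 6, 7, 8, 9 the conclusion holds.
t = 10: 10² + 44 = 144 = 12², a perfect square.
Thus t = 10 disproves the claim, and no smaller t works.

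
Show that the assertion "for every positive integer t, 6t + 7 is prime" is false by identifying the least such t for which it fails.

t = 3

A counterexample is any positive integer t such that 6t + 7 is not prime; we check each in order.
For t = 1, 2 the conclusion holds.
t = 3: 6t + 7 = 25 = 5 × 5, composite.
So t = 3 is the smallest counterexample.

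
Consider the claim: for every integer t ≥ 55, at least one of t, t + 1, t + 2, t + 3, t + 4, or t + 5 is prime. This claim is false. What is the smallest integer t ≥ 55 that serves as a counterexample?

A counterexample is any integer t ≥ 55 such that t, t + 1, t + 2, t + 3, t + 4, t + 5 are all composite; we check each in order.
The first 35 eligible values, up to t = 89, all satisfy the conclusion.
t = 90: 90 = 2 × 45; 91 = 7 × 13; 92 = 2 × 46; 93 = 3 × 31; 94 = 2 × 47; 95 = 5 × 19 — all composite.
So t = 90 is the smallest counterexample.

t = 90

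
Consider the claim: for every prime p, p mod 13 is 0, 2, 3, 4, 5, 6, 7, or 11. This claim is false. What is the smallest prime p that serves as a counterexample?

p = 23

A counterexample is any prime p such that the claim fails; we check each in order.
p = 2: 2 mod 13 = 2.
p = 3: 3 mod 13 = 3.
p = 5: 5 mod 13 = 5.
p = 7: 7 mod 13 = 7.
p = 11: 11 mod 13 = 11.
p = 13: 13 mod 13 = 0.
p = 17: 17 mod 13 = 4.
p = 19: 19 mod 13 = 6.
p = 23: 23 mod 13 = 10 — not in {0, 2, 3, 4, 5, 6, 7, 11}.
So p = 23 is the smallest counterexample.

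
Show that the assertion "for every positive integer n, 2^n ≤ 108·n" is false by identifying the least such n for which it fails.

n = 11

For n = 1, 2, 3, 4, 5, 6, 7, 8, 9, 10 the conclusion holds.
n = 11: 2^n = 2048 and 108·n = 1188, so 2048 > 1188.
Thus n = 11 disproves the claim, and no smaller n works.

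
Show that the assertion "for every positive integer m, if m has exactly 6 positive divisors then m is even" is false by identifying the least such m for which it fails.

m = 45

For m = 12, 18, 20, 28, 32, 44 the conclusion holds.
m = 45: divisors of 45: 1, 3, 5, 9, 15, 45; 45 is odd.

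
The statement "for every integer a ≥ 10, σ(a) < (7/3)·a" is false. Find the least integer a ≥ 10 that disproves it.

We need the least integer a ≥ 10 for which the claim fails.
a = 10: σ(10) = 18; 18 < 70/3.
a = 11: σ(11) = 12; 12 < 77/3.
a = 12: σ(12) = 28; 28 ≥ 28.

a = 12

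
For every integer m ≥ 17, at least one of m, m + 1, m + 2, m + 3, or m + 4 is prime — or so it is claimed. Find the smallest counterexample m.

We need the least integer m ≥ 17 for which m, m + 1, m + 2, m + 3, m + 4 are all composite.
The first 7 eligible values, up to m = 23, all satisfy the conclusion.
m = 24: 24 = 2 × 12; 25 = 5 × 5; 26 = 2 × 13; 27 = 3 × 9; 28 = 2 × 14 — all composite.
Thus m = 24 disproves the claim, and no smaller m works.

m = 24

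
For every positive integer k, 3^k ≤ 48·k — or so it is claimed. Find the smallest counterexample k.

We need the least positive integer k for which 3^k > 48·k.
k = 1: 3^k = 3 and 48·k = 48, so 3 ≤ 48.
k = 2: 3^k = 9 and 48·k = 96, so 9 ≤ 96.
k = 3: 3^k = 27 and 48·k = 144, so 27 ≤ 144.
k = 4: 3^k = 81 and 48·k = 192, so 81 ≤ 192.
k = 5: 3^k = 243 and 48·k = 240, so 243 > 240.

k = 5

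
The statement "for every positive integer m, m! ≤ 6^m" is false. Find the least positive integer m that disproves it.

m = 14

A counterexample is any positive integer m such that m! > 6^m; we check each in order.
For m = 1, 2, 3, 4, …, 11, 12, 13 the conclusion holds.
m = 14: m! = 87178291200 and 6^m = 78364164096, so 87178291200 > 78364164096.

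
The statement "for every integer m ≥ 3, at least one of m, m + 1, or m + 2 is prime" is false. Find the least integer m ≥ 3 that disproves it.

A counterexample is any integer m ≥ 3 such that m, m + 1, m + 2 are all composite; we check each in order.
m = 3: 3 is prime.
m = 4: 5 is prime.
m = 5: 5 is prime.
m = 6: 7 is prime.
m = 7: 7 is prime.
m = 8: 8 = 2 × 4; 9 = 3 × 3; 10 = 2 × 5 — all composite.
Thus m = 8 disproves the claim, and no smaller m works.

m = 8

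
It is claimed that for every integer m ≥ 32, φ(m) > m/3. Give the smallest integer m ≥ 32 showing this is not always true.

m = 36

We need the least integer m ≥ 32 for which the claim fails.
For m = 32, 33, 34, 35 the conclusion holds.
m = 36: φ(36) = 12 and 36/3 = 12, so φ(36) ≤ 36/3.
Hence m = 36 is a counterexample.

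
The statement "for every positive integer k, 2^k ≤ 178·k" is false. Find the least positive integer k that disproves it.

Check each positive integer k in order until 2^k > 178·k.
For k = 1, 2, 3, 4, 5, 6, 7, 8, 9, 10 the conclusion holds.
k = 11: 2^k = 2048 and 178·k = 1958, so 2048 > 1958.

k = 11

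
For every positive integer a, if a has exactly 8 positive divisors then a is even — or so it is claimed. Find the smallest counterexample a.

We need the least positive integer a for which a has exactly 8 positive divisors but a is odd.
For a = 24, 30, 40, 42, …, 88, 102, 104 the conclusion holds.
a = 105: divisors of 105: 1, 3, 5, 7, 15, 21, 35, 105; 105 is odd.

a = 105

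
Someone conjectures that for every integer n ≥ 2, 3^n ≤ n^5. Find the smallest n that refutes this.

n = 11

A counterexample is any integer n ≥ 2 such that 3^n > n^5; we check each in order.
For n = 2, 3, 4, 5, 6, 7, 8, 9, 10 the conclusion holds.
n = 11: 3^n = 177147 and n^5 = 161051, so 177147 > 161051.
Thus n = 11 disproves the claim, and no smaller n works.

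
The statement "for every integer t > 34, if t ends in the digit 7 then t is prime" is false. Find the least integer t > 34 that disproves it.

t = 57

We need the least integer t > 34 for which t ends in the digit 7 but t is not prime.
For t = 37, 47 the conclusion holds.
t = 57: 57 ends in 7; 57 = 3 × 19, composite.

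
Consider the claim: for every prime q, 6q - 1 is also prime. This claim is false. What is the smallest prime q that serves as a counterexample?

q = 11

For q = 2, 3, 5, 7 the conclusion holds.
q = 11: 6q - 1 = 65 = 5 × 13, not prime.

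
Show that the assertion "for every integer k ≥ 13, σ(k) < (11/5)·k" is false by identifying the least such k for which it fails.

k = 24

A counterexample is any integer k ≥ 13 such that the claim fails; we check each in order.
The first 11 eligible values, up to k = 23, all satisfy the conclusion.
k = 24: σ(24) = 60; 60 ≥ 264/5.
Hence k = 24 is a counterexample.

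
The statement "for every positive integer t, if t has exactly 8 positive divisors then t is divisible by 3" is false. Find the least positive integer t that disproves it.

We need the least positive integer t for which t has exactly 8 positive divisors but t is not divisible by 3.
t = 24: τ(24) = 8; 24 mod 3 = 0.
t = 30: τ(30) = 8; 30 mod 3 = 0.
t = 40: τ(40) = 8; 40 mod 3 = 1.

t = 40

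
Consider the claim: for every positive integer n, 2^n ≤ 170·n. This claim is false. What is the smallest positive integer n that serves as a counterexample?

We need the least positive integer n for which 2^n > 170·n.
For n = 1, 2, 3, 4, 5, 6, 7, 8, 9, 10 the conclusion holds.
n = 11: 2^n = 2048 and 170·n = 1870, so 2048 > 1870.

n = 11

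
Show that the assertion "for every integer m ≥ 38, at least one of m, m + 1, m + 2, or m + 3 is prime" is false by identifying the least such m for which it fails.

We need the least integer m ≥ 38 for which m, m + 1, m + 2, m + 3 are all composite.
For m = 38, 39, 40, 41, 42, 43, 44, 45, 46, 47 the conclusion holds.
m = 48: 48 = 2 × 24; 49 = 7 × 7; 50 = 2 × 25; 51 = 3 × 17 — all composite.

m = 48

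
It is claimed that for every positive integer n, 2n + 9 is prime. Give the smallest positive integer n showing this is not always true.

n = 3

We need the least positive integer n for which 2n + 9 is not prime.
For n = 1, 2 the conclusion holds.
n = 3: 2n + 9 = 15 = 3 × 5, composite.
So n = 3 is the smallest counterexample.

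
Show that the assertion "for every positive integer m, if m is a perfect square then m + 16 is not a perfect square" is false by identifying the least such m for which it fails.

m = 9

We need the least positive integer m for which m is a perfect square but m + 16 is a perfect square.
For m = 1, 4 the conclusion holds.
m = 9: 9 = 3² and 9 + 16 = 25 = 5².
Thus m = 9 disproves the claim, and no smaller m works.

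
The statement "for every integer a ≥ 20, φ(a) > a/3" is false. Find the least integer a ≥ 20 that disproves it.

A counterexample is any integer a ≥ 20 such that the claim fails; we check each in order.
The first 4 eligible values, up to a = 23, all satisfy the conclusion.
a = 24: φ(24) = 8 and 24/3 = 8, so φ(24) ≤ 24/3.
Thus a = 24 disproves the claim, and no smaller a works.

a = 24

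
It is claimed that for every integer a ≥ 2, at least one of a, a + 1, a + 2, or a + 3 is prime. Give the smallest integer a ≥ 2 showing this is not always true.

a = 24

A counterexample is any integer a ≥ 2 such that a, a + 1, a + 2, a + 3 are all composite; we check each in order.
For a = 2, 3, 4, 5, …, 21, 22, 23 the conclusion holds.
a = 24: 24 = 2 × 12; 25 = 5 × 5; 26 = 2 × 13; 27 = 3 × 9 — all composite.
So a = 24 is the smallest counterexample.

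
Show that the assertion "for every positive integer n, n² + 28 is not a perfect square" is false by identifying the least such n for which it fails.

n = 6

n = 1: 1² + 28 = 29, not a perfect square.
n = 2: 2² + 28 = 32, not a perfect square.
n = 3: 3² + 28 = 37, not a perfect square.
n = 4: 4² + 28 = 44, not a perfect square.
n = 5: 5² + 28 = 53, not a perfect square.
n = 6: 6² + 28 = 64 = 8², a perfect square.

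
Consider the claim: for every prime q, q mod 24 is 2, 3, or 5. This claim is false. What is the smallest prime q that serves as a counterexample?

q = 7

q = 2: 2 mod 24 = 2.
q = 3: 3 mod 24 = 3.
q = 5: 5 mod 24 = 5.
q = 7: 7 mod 24 = 7 — not in {2, 3, 5}.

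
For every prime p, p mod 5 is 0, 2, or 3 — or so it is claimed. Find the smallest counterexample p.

A counterexample is any prime p such that the claim fails; we check each in order.
The first 4 eligible values, up to p = 7, all satisfy the conclusion.
p = 11: 11 mod 5 = 1 — not in {0, 2, 3}.

p = 11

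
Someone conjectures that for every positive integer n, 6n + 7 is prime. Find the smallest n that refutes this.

n = 3

Check each positive integer n in order until 6n + 7 is not prime.
n = 1: 6n + 7 = 13, prime.
n = 2: 6n + 7 = 19, prime.
n = 3: 6n + 7 = 25 = 5 × 5, composite.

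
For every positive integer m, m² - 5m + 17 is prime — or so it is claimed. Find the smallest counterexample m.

m = 13

For m = 1, 2, 3, 4, …, 10, 11, 12 the conclusion holds.
m = 13: m² - 5m + 17 = 121 = 11 × 11, composite.
Thus m = 13 disproves the claim, and no smaller m works.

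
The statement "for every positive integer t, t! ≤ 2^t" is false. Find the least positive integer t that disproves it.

We need the least positive integer t for which t! > 2^t.
For t = 1, 2, 3 the conclusion holds.
t = 4: t! = 24 and 2^t = 16, so 24 > 16.
Thus t = 4 disproves the claim, and no smaller t works.

t = 4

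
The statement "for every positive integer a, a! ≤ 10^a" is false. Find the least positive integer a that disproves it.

a = 25

Check each positive integer a in order until a! > 10^a.
For a = 1, 2, 3, 4, …, 22, 23, 24 the conclusion holds.
a = 25: a! = 15511210043330985984000000 and 10^a = 10000000000000000000000000, so 15511210043330985984000000 > 10000000000000000000000000.
Thus a = 25 disproves the claim, and no smaller a works.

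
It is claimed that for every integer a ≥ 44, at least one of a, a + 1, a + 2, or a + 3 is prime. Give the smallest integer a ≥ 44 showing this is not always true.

We need the least integer a ≥ 44 for which a, a + 1, a + 2, a + 3 are all composite.
The first 4 eligible values, up to a = 47, all satisfy the conclusion.
a = 48: 48 = 2 × 24; 49 = 7 × 7; 50 = 2 × 25; 51 = 3 × 17 — all composite.
Hence a = 48 is a counterexample.

a = 48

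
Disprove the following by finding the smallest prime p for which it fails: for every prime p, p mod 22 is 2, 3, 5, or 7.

We need the least prime p for which the claim fails.
The first 4 eligible values, up to p = 7, all satisfy the conclusion.
p = 11: 11 mod 22 = 11 — not in {2, 3, 5, 7}.
Thus p = 11 disproves the claim, and no smaller p works.

p = 11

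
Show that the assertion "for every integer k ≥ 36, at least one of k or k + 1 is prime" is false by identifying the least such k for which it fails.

k = 38

k = 36: 37 is prime.
k = 37: 37 is prime.
k = 38: 38 = 2 × 19; 39 = 3 × 13 — both composite.
Hence k = 38 is a counterexample.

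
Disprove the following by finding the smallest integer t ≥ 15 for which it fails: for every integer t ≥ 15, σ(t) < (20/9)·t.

t = 24

Check each integer t ≥ 15 in order until the claim fails.
For t = 15, 16, 17, 18, 19, 20, 21, 22, 23 the conclusion holds.
t = 24: σ(24) = 60; 60 ≥ 160/3.
Thus t = 24 disproves the claim, and no smaller t works.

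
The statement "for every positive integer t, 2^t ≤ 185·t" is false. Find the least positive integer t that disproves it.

For t = 1, 2, 3, 4, 5, 6, 7, 8, 9, 10 the conclusion holds.
t = 11: 2^t = 2048 and 185·t = 2035, so 2048 > 2035.
Thus t = 11 disproves the claim, and no smaller t works.

t = 11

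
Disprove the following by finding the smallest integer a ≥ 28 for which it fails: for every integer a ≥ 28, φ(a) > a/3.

a = 30

Check each integer a ≥ 28 in order until the claim fails.
For a = 28, 29 the conclusion holds.
a = 30: φ(30) = 8 and 30/3 = 10, so φ(30) ≤ 30/3.
Thus a = 30 disproves the claim, and no smaller a works.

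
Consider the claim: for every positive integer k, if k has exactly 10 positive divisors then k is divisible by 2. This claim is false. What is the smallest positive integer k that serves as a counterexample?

The first 9 eligible values, up to k = 368, all satisfy the conclusion.
k = 405: τ(405) = 10; 405 mod 2 = 1.
So k = 405 is the smallest counterexample.

k = 405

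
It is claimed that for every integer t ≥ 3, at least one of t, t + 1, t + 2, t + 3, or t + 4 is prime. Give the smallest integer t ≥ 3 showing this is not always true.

t = 24

The first 21 eligible values, up to t = 23, all satisfy the conclusion.
t = 24: 24 = 2 × 12; 25 = 5 × 5; 26 = 2 × 13; 27 = 3 × 9; 28 = 2 × 14 — all composite.
Hence t = 24 is a counterexample.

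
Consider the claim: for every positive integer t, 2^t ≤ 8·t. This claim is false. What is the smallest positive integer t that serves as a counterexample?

Check each positive integer t in order until 2^t > 8·t.
t = 1: 2^t = 2 and 8·t = 8, so 2 ≤ 8.
t = 2: 2^t = 4 and 8·t = 16, so 4 ≤ 16.
t = 3: 2^t = 8 and 8·t = 24, so 8 ≤ 24.
t = 4: 2^t = 16 and 8·t = 32, so 16 ≤ 32.
t = 5: 2^t = 32 and 8·t = 40, so 32 ≤ 40.
t = 6: 2^t = 64 and 8·t = 48, so 64 > 48.
Hence t = 6 is a counterexample.

t = 6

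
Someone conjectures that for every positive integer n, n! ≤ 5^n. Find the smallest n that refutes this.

A counterexample is any positive integer n such that n! > 5^n; we check each in order.
The first 11 eligible values, up to n = 11, all satisfy the conclusion.
n = 12: n! = 479001600 and 5^n = 244140625, so 479001600 > 244140625.
Hence n = 12 is a counterexample.

n = 12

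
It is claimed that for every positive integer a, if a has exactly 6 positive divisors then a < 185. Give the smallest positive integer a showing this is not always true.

For a = 12, 18, 20, 28, …, 171, 172, 175 the conclusion holds.
a = 188: τ(188) = 6; 188 ≥ 185.

a = 188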